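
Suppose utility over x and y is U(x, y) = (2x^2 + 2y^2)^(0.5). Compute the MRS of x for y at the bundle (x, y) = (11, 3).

For CES with ρ = 2, MRS = (y/x)^(-1).
At (11, 3): MRS = 11/3.
That is, one extra unit of x is worth 11/3 units of y at the margin.

MRS = 11/3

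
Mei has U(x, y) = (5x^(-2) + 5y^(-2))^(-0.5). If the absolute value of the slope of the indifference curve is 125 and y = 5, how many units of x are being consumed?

x = 1

For CES with ρ = -2, MRS = (y/x)^3.
Setting (5/x)^3 = 125 gives 5/x = 5 and x = 1.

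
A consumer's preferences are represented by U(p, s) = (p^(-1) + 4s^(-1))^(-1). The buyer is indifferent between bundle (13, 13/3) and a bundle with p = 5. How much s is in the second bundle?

s = 5

U depends on (p, s) only through S = p^(-1) + 4s^(-1), so equal utility means equal S. At (13, 13/3): S = 1.
With p = 5: 5^(-1) = 0.2, so 4s^(-1) = 1 − 0.2 = 0.8, i.e. s^(-1) = 0.2.
Hence s = 1/0.2 = 5.
Check: U(5, 5) = 1.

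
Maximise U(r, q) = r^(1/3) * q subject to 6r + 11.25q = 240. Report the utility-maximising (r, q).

r* = 10, q* = 16

MU_r = 1/3·r^(-2/3)·q and MU_q = r^(1/3).
MRS = MU_r/MU_q = (1/3)·q/r.
Tangency: set MRS = p_r/p_q = 6/11.25 = 8/15.
So (1/3)·q/r = 8/15, i.e. q = 1.6·r.
Substitute into the budget 6·r + 11.25·q = 240: 24·r = 240, so r* = 10.
Then q* = 1.6·10 = 16.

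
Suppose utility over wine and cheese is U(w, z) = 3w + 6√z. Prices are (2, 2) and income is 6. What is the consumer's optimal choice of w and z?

MU_w = 3, MU_z = 6/(2√z).
MRS = 3 ÷ (6/(2√z)).
Tangency: set MRS = p_w/p_z = 2/2 = 1.
MRS depends only on z: √z = 1 ⇒ √z = 1 ⇒ z* = 1.
From the budget, 2·w = 6 − 2·1 = 4, so w* = 2.

w* = 2, z* = 1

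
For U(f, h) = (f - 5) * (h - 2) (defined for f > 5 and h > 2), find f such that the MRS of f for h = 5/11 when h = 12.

MU_f = (h−2), MU_h = (f−5).
MRS = (h−2)/(f−5).
Substitute h = 12: MRS = 10/(f − 5). Setting this equal to 5/11 gives f − 5 = 10/(5/11) = 22, so f = 27.

f = 27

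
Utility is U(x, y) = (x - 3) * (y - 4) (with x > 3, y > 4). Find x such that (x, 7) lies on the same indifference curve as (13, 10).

x = 23

U(13, 10) = 60.
Set U(x, 7) = 60 and solve.
With y = 7: (7 − 4) = 3, so (x − 3) = 60/3 = 20.
So x = 3 + 20 = 23.
Check: U(23, 7) = 60.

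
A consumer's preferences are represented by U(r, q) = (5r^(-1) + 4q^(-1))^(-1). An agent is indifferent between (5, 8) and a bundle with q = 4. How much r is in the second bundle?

r = 10

U depends on (r, q) only through S = 5r^(-1) + 4q^(-1), so equal utility means equal S. At (5, 8): S = 1.5.
With q = 4: 4·4^(-1) = 1, so 5r^(-1) = 1.5 − 1 = 0.5, i.e. r^(-1) = 0.1.
Hence r = 1/0.1 = 10.
Check: U(10, 4) = 0.6667.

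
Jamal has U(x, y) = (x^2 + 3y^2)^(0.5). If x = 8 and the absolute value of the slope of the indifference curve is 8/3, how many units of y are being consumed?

y = 1

For CES with ρ = 2, MRS = (1/3)·(y/x)^(-1).
Setting (1/3)·(y/8)^(-1) = 8/3 gives (y/8)^(-1) = 8, so y/8 = 0.125 and y = 1.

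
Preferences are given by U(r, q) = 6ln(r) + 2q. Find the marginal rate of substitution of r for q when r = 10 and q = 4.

MRS = 0.3

MU_r = 6/r, MU_q = 2.
MRS = 6/r ÷ 2.
At (10, 4): MRS = 0.3.
That is, one extra unit of r is worth 0.3 units of q at the margin.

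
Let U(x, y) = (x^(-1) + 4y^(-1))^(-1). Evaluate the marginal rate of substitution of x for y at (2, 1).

For CES with ρ = -1, MRS = (1/4)·(y/x)^2.
At (2, 1): MRS = 1/16.
The indifference curve has slope −1/16 at this bundle.

MRS = 1/16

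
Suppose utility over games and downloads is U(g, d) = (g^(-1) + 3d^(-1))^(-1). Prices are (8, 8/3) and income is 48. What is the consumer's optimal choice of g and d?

For CES with ρ = -1, MRS = (1/3)·(d/g)^2.
Tangency: set MRS = p_g/p_d = 8/(8/3) = 3.
So (d/g)^2 = 9; taking the square root, d/g = 3, i.e. d = 3·g.
Substitute into the budget 8·g + (8/3)·d = 48: 16·g = 48, so g* = 3 and d* = 3·3 = 9.

g* = 3, d* = 9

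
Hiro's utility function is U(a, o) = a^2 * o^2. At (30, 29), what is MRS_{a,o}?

MRS = 29/30

MU_a = 2·a·o^2 and MU_o = 2·a^2·o.
MRS = MU_a/MU_o = o/a.
At (30, 29): MRS = 29/30.
That is, one extra unit of a is worth 29/30 units of o at the margin.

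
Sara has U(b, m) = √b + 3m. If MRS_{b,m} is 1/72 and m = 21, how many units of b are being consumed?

b = 144

MU_b = 1/(2√b), MU_m = 3.
MRS = 1/(2√b) ÷ 3.
MRS depends only on b: (1/6)/√b = 1/72 ⇒ √b = (1/6)/(1/72) = 12 ⇒ b = 144.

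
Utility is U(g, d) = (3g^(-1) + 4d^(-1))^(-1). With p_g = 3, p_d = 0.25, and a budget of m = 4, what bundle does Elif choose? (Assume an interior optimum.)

For CES with ρ = -1, MRS = (3/4)·(d/g)^2.
Tangency: set MRS = p_g/p_d = 3/0.25 = 12.
So (d/g)^2 = 16; taking the square root, d/g = 4, i.e. d = 4·g.
Substitute into the budget 3·g + 0.25·d = 4: 4·g = 4, so g* = 1 and d* = 4·1 = 4.

g* = 1, d* = 4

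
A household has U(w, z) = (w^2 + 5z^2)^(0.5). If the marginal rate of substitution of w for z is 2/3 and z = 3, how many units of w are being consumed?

For CES with ρ = 2, MRS = (1/5)·(z/w)^(-1).
Setting (1/5)·(3/w)^(-1) = 2/3 gives (3/w)^(-1) = 10/3, so 3/w = 0.3 and w = 10.

w = 10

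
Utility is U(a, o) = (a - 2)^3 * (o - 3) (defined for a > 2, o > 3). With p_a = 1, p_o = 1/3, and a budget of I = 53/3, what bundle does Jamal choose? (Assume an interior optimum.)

MU_a = 3·(a−2)^2·(o−3), MU_o = (a−2)^3.
MRS = (3/1)·(o−3)/(a−2).
Tangency: set MRS = p_a/p_o = 1/(1/3) = 3.
So (3/1)·(o − 3)/(a − 2) = 3, i.e. (o − 3) = (a − 2).
Rewrite the budget in excess-of-subsistence terms: 1·(a − 2) + (1/3)·(o − 3) = 53/3 − 1·2 − (1/3)·3 = 44/3.
Substituting, (4/3)·(a − 2) = 44/3, so a − 2 = 11 and a* = 13.
Then o − 3 = 11, so o* = 14.

a* = 13, o* = 14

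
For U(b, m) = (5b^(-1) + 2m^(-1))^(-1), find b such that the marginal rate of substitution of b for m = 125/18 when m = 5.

For CES with ρ = -1, MRS = (5/2)·(m/b)^2.
Setting (5/2)·(5/b)^2 = 125/18 gives (5/b)^2 = 25/9, so 5/b = 5/3 and b = 3.

b = 3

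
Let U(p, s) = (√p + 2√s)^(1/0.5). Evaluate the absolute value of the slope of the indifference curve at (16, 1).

For CES with ρ = 0.5, MRS = (1/2)·√(s/p).
At (16, 1): MRS = 0.125.
The indifference curve has slope −0.125 at this bundle.

MRS = 0.125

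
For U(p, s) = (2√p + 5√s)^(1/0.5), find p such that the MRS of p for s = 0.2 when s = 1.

For CES with ρ = 0.5, MRS = (2/5)·√(s/p).
Setting (2/5)·√(1/p) = 0.2 gives √(1/p) = 0.5, so 1/p = 0.25 and p = 4.

p = 4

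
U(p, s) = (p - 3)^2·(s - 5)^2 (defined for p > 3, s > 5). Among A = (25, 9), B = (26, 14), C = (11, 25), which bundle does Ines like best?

Evaluate utility at each bundle:
U(A) = 7744.
U(B) = 42849.
U(C) = 25600.
Highest utility is B, so B ≻ C ≻ A.

Bundle B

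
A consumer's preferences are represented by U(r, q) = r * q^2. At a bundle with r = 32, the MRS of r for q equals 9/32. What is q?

q = 18

MU_r = q^2 and MU_q = 2·r·q.
MRS = MU_r/MU_q = (1/2)·q/r.
Substitute r = 32: MRS = q/64. Setting q/64 = 9/32 gives q = (9/32)·64 = 18.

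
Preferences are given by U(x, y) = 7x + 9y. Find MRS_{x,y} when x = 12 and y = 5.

MRS = 7/9

MU_x = 7, MU_y = 9, so MRS = 7/9 at every bundle.
At (12, 5): MRS = 7/9.
So at (12, 5) the consumer would give up 7/9 units of y for one more unit of x.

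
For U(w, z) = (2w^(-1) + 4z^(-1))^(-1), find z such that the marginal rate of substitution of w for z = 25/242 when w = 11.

z = 5

For CES with ρ = -1, MRS = (2/4)·(z/w)^2.
Setting (2/4)·(z/11)^2 = 25/242 gives (z/11)^2 = 25/121, so z/11 = 5/11 and z = 5.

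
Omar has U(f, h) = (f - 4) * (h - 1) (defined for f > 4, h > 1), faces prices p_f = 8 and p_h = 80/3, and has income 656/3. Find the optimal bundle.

f* = 14, h* = 4

MU_f = (h−1), MU_h = (f−4).
MRS = (h−1)/(f−4).
Tangency: set MRS = p_f/p_h = 8/(80/3) = 0.3.
So (h − 1)/(f − 4) = 0.3, i.e. (h − 1) = 0.3·(f − 4).
Rewrite the budget in excess-of-subsistence terms: 8·(f − 4) + (80/3)·(h − 1) = 656/3 − 8·4 − (80/3)·1 = 160.
Substituting, 16·(f − 4) = 160, so f − 4 = 10 and f* = 14.
Then h − 1 = 0.3·10 = 3, so h* = 4.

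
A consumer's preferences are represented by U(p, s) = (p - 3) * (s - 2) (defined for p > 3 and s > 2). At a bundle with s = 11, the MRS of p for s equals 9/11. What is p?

MU_p = (s−2), MU_s = (p−3).
MRS = (s−2)/(p−3).
Substitute s = 11: MRS = 9/(p − 3). Setting this equal to 9/11 gives p − 3 = 9/(9/11) = 11, so p = 14.

p = 14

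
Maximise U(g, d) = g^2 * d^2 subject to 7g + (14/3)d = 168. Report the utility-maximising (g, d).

MU_g = 2·g·d^2 and MU_d = 2·g^2·d.
MRS = MU_g/MU_d = d/g.
Tangency: set MRS = p_g/p_d = 7/(14/3) = 1.5.
So d/g = 1.5, i.e. d = 1.5·g.
Substitute into the budget 7·g + (14/3)·d = 168: 14·g = 168, so g* = 12.
Then d* = 1.5·12 = 18.

g* = 12, d* = 18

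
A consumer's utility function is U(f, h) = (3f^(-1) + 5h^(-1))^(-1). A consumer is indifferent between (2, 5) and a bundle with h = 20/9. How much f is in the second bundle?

f = 12

U depends on (f, h) only through S = 3f^(-1) + 5h^(-1), so equal utility means equal S. At (2, 5): S = 2.5.
With h = 20/9: 5·(20/9)^(-1) = 2.25, so 3f^(-1) = 2.5 − 2.25 = 0.25, i.e. f^(-1) = 1/12.
Hence f = 1/(1/12) = 12.
Check: U(12, 20/9) = 0.4.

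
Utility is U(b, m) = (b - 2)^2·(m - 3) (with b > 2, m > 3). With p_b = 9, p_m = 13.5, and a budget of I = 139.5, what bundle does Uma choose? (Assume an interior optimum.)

b* = 8, m* = 5

MU_b = 2·(b−2)·(m−3), MU_m = (b−2)^2.
MRS = (2/1)·(m−3)/(b−2).
Tangency: set MRS = p_b/p_m = 9/13.5 = 2/3.
So (2/1)·(m − 3)/(b − 2) = 2/3, i.e. (m − 3) = (1/3)·(b − 2).
Rewrite the budget in excess-of-subsistence terms: 9·(b − 2) + 13.5·(m − 3) = 139.5 − 9·2 − 13.5·3 = 81.
Substituting, 13.5·(b − 2) = 81, so b − 2 = 6 and b* = 8.
Then m − 3 = (1/3)·6 = 2, so m* = 5.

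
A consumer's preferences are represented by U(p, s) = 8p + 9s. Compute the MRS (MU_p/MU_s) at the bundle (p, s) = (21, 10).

MU_p = 8, MU_s = 9, so MRS = 8/9 at every bundle.
At (21, 10): MRS = 8/9.
The indifference curve has slope −8/9 at this bundle.

MRS = 8/9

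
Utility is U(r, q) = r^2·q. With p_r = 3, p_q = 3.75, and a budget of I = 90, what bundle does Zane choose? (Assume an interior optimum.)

r* = 20, q* = 8

MU_r = 2·r·q and MU_q = r^2.
MRS = MU_r/MU_q = (2/1)·q/r.
Tangency: set MRS = p_r/p_q = 3/3.75 = 0.8.
So (2/1)·q/r = 0.8, i.e. q = 0.4·r.
Substitute into the budget 3·r + 3.75·q = 90: 4.5·r = 90, so r* = 20.
Then q* = 0.4·20 = 8.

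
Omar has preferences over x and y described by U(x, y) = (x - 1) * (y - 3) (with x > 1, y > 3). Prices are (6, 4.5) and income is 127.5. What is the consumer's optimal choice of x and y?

MU_x = (y−3), MU_y = (x−1).
MRS = (y−3)/(x−1).
Tangency: set MRS = p_x/p_y = 6/4.5 = 4/3.
So (y − 3)/(x − 1) = 4/3, i.e. (y − 3) = (4/3)·(x − 1).
Rewrite the budget in excess-of-subsistence terms: 6·(x − 1) + 4.5·(y − 3) = 127.5 − 6·1 − 4.5·3 = 108.
Substituting, 12·(x − 1) = 108, so x − 1 = 9 and x* = 10.
Then y − 3 = (4/3)·9 = 12, so y* = 15.

x* = 10, y* = 15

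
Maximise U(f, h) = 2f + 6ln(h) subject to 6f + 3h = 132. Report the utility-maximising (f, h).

MU_f = 2, MU_h = 6/h.
MRS = 2 ÷ (6/h).
Tangency: set MRS = p_f/p_h = 6/3 = 2.
MRS depends only on h: (1/3)·h = 2 ⇒ h* = 2/(1/3) = 6.
From the budget, 6·f = 132 − 3·6 = 114, so f* = 19.

f* = 19, h* = 6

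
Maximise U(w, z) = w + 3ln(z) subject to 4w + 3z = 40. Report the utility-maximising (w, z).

MU_w = 1, MU_z = 3/z.
MRS = 1 ÷ (3/z).
Tangency: set MRS = p_w/p_z = 4/3.
MRS depends only on z: (1/3)·z = 4/3 ⇒ z* = (4/3)/(1/3) = 4.
From the budget, 4·w = 40 − 3·4 = 28, so w* = 7.

w* = 7, z* = 4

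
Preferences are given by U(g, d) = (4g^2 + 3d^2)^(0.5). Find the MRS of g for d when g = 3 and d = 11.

MRS = 4/11

For CES with ρ = 2, MRS = (4/3)·(d/g)^(-1).
At (3, 11): MRS = 4/11.
The indifference curve has slope −4/11 at this bundle.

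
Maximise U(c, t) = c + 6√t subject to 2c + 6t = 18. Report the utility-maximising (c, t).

MU_c = 1, MU_t = 6/(2√t).
MRS = 1 ÷ (6/(2√t)).
Tangency: set MRS = p_c/p_t = 2/6 = 1/3.
MRS depends only on t: (1/3)·√t = 1/3 ⇒ √t = (1/3)/(1/3) = 1 ⇒ t* = 1.
From the budget, 2·c = 18 − 6·1 = 12, so c* = 6.

c* = 6, t* = 1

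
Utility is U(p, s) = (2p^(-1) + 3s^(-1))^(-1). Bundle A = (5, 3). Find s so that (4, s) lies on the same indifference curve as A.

s = 10/3

U depends on (p, s) only through S = 2p^(-1) + 3s^(-1), so equal utility means equal S. At (5, 3): S = 1.4.
With p = 4: 2·4^(-1) = 0.5, so 3s^(-1) = 1.4 − 0.5 = 0.9, i.e. s^(-1) = 0.3.
Hence s = 1/0.3 = 10/3.
Check: U(4, 10/3) = 0.7143.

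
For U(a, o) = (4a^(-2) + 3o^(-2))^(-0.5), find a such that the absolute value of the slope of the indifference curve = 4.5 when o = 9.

For CES with ρ = -2, MRS = (4/3)·(o/a)^3.
Setting (4/3)·(9/a)^3 = 4.5 gives (9/a)^3 = 3.375, so 9/a = 1.5 and a = 6.

a = 6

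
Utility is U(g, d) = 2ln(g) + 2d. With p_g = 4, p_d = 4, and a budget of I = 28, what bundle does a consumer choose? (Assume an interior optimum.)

MU_g = 2/g, MU_d = 2.
MRS = 2/g ÷ 2.
Tangency: set MRS = p_g/p_d = 4/4 = 1.
MRS depends only on g: 1/g = 1 ⇒ g* = 1/1 = 1.
From the budget, 4·d = 28 − 4·1 = 24, so d* = 6.

g* = 1, d* = 6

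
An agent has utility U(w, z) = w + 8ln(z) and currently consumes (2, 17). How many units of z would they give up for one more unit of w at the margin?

MRS = 2.125

MU_w = 1, MU_z = 8/z.
MRS = 1 ÷ (8/z).
At (2, 17): MRS = 2.125.
That is, one extra unit of w is worth 2.125 units of z at the margin.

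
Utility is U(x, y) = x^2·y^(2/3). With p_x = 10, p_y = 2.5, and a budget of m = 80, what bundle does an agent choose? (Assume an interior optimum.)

x* = 6, y* = 8

MU_x = 2·x·y^(2/3) and MU_y = 2/3·x^2·y^(-1/3).
MRS = MU_x/MU_y = (3)·y/x.
Tangency: set MRS = p_x/p_y = 10/2.5 = 4.
So (3)·y/x = 4, i.e. y = (4/3)·x.
Substitute into the budget 10·x + 2.5·y = 80: (40/3)·x = 80, so x* = 6.
Then y* = (4/3)·6 = 8.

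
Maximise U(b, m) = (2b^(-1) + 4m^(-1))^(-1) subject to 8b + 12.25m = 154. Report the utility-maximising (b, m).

b* = 7, m* = 8

For CES with ρ = -1, MRS = (2/4)·(m/b)^2.
Tangency: set MRS = p_b/p_m = 8/12.25 = 32/49.
So (m/b)^2 = 64/49; taking the square root, m/b = 8/7, i.e. m = (8/7)·b.
Substitute into the budget 8·b + 12.25·m = 154: 22·b = 154, so b* = 7 and m* = (8/7)·7 = 8.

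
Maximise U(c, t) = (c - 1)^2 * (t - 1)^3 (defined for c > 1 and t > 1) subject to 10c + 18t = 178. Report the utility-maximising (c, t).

MU_c = 2·(c−1)·(t−1)^3, MU_t = 3·(c−1)^2·(t−1)^2.
MRS = (2/3)·(t−1)/(c−1).
Tangency: set MRS = p_c/p_t = 10/18 = 5/9.
So (2/3)·(t − 1)/(c − 1) = 5/9, i.e. (t − 1) = (5/6)·(c − 1).
Rewrite the budget in excess-of-subsistence terms: 10·(c − 1) + 18·(t − 1) = 178 − 10·1 − 18·1 = 150.
Substituting, 25·(c − 1) = 150, so c − 1 = 6 and c* = 7.
Then t − 1 = (5/6)·6 = 5, so t* = 6.

c* = 7, t* = 6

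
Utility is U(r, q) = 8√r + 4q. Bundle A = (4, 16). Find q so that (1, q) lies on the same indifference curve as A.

q = 18

U(4, 16) = 80.
Set U(1, q) = 80 and solve.
With r = 1: √1 = 1, so 4q = 80 − 8·1 = 72 and q = 18.
Check: U(1, 18) = 80.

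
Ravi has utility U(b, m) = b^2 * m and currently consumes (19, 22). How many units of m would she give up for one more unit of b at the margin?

MU_b = 2·b·m and MU_m = b^2.
MRS = MU_b/MU_m = (2/1)·m/b.
At (19, 22): MRS = 44/19.
That is, one extra unit of b is worth 44/19 units of m at the margin.

MRS = 44/19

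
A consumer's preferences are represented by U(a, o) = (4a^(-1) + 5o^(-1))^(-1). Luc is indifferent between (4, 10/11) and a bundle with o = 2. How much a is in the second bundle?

a = 1

U depends on (a, o) only through S = 4a^(-1) + 5o^(-1), so equal utility means equal S. At (4, 10/11): S = 6.5.
With o = 2: 5·2^(-1) = 2.5, so 4a^(-1) = 6.5 − 2.5 = 4, i.e. a^(-1) = 1.
Hence a = 1/1 = 1.
Check: U(1, 2) = 0.1538.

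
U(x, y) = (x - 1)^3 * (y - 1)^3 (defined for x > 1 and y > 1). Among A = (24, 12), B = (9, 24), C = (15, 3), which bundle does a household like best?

Evaluate utility at each bundle:
U(A) = 16194277.
U(B) = 6229504.
U(C) = 21952.
Highest utility is A, so A ≻ B ≻ C.

Bundle A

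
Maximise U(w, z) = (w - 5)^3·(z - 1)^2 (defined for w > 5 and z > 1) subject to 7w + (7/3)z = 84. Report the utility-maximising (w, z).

w* = 9, z* = 9

MU_w = 3·(w−5)^2·(z−1)^2, MU_z = 2·(w−5)^3·(z−1).
MRS = (3/2)·(z−1)/(w−5).
Tangency: set MRS = p_w/p_z = 7/(7/3) = 3.
So (3/2)·(z − 1)/(w − 5) = 3, i.e. (z − 1) = 2·(w − 5).
Rewrite the budget in excess-of-subsistence terms: 7·(w − 5) + (7/3)·(z − 1) = 84 − 7·5 − (7/3)·1 = 140/3.
Substituting, (35/3)·(w − 5) = 140/3, so w − 5 = 4 and w* = 9.
Then z − 1 = 2·4 = 8, so z* = 9.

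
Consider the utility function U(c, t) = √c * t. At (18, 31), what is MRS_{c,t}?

MRS = 31/36

MU_c = 0.5·c^(-0.5)·t and MU_t = √c.
MRS = MU_c/MU_t = (0.5)·t/c.
At (18, 31): MRS = 31/36.
That is, one extra unit of c is worth 31/36 units of t at the margin.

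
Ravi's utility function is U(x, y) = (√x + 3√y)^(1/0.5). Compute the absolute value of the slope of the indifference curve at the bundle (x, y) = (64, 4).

For CES with ρ = 0.5, MRS = (1/3)·√(y/x).
At (64, 4): MRS = 1/12.
That is, one extra unit of x is worth 1/12 units of y at the margin.

MRS = 1/12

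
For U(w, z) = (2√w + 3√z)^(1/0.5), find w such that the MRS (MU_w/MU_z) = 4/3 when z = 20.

For CES with ρ = 0.5, MRS = (2/3)·√(z/w).
Setting (2/3)·√(20/w) = 4/3 gives √(20/w) = 2, so 20/w = 4 and w = 5.

w = 5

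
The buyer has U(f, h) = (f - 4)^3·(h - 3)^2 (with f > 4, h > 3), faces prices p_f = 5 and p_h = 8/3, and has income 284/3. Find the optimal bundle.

f* = 12, h* = 13

MU_f = 3·(f−4)^2·(h−3)^2, MU_h = 2·(f−4)^3·(h−3).
MRS = (3/2)·(h−3)/(f−4).
Tangency: set MRS = p_f/p_h = 5/(8/3) = 1.875.
So (3/2)·(h − 3)/(f − 4) = 1.875, i.e. (h − 3) = 1.25·(f − 4).
Rewrite the budget in excess-of-subsistence terms: 5·(f − 4) + (8/3)·(h − 3) = 284/3 − 5·4 − (8/3)·3 = 200/3.
Substituting, (25/3)·(f − 4) = 200/3, so f − 4 = 8 and f* = 12.
Then h − 3 = 1.25·8 = 10, so h* = 13.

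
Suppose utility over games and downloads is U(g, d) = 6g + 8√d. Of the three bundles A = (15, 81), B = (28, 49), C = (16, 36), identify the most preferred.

Evaluate utility at each bundle:
U(A) = 162.000.
U(B) = 224.000.
U(C) = 144.000.
Highest utility is B, so B ≻ A ≻ C.

Bundle B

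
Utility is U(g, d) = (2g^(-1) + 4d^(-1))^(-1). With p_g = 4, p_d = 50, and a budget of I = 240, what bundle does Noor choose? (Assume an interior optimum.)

For CES with ρ = -1, MRS = (2/4)·(d/g)^2.
Tangency: set MRS = p_g/p_d = 4/50 = 2/25.
So (d/g)^2 = 4/25; taking the square root, d/g = 0.4, i.e. d = 0.4·g.
Substitute into the budget 4·g + 50·d = 240: 24·g = 240, so g* = 10 and d* = 0.4·10 = 4.

g* = 10, d* = 4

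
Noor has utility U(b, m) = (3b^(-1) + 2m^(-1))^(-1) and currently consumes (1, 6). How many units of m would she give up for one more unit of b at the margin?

MRS = 54

For CES with ρ = -1, MRS = (3/2)·(m/b)^2.
At (1, 6): MRS = 54.
That is, one extra unit of b is worth 54 units of m at the margin.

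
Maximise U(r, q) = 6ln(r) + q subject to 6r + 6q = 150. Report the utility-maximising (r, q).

MU_r = 6/r, MU_q = 1.
MRS = 6/r ÷ 1.
Tangency: set MRS = p_r/p_q = 6/6 = 1.
MRS depends only on r: 6/r = 1 ⇒ r* = 6/1 = 6.
From the budget, 6·q = 150 − 6·6 = 114, so q* = 19.

r* = 6, q* = 19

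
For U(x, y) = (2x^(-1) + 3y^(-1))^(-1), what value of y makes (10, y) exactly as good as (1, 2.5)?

U depends on (x, y) only through S = 2x^(-1) + 3y^(-1), so equal utility means equal S. At (1, 2.5): S = 3.2.
With x = 10: 2·10^(-1) = 0.2, so 3y^(-1) = 3.2 − 0.2 = 3, i.e. y^(-1) = 1.
Hence y = 1/1 = 1.
Check: U(10, 1) = 0.3125.

y = 1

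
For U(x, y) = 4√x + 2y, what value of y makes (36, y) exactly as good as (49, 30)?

U(49, 30) = 88.
Set U(36, y) = 88 and solve.
With x = 36: √36 = 6, so 2y = 88 − 4·6 = 64 and y = 32.
Check: U(36, 32) = 88.

y = 32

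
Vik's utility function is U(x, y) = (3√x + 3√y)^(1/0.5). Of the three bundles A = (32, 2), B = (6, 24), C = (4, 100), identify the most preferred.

Evaluate utility at each bundle:
U(A) = 450.000.
U(B) = 486.000.
U(C) = 1296.000.
Highest utility is C, so C ≻ B ≻ A.

Bundle C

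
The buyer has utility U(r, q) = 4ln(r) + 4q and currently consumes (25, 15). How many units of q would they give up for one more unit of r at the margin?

MRS = 1/25

MU_r = 4/r, MU_q = 4.
MRS = 4/r ÷ 4.
At (25, 15): MRS = 1/25.
So at (25, 15) the consumer would give up 1/25 units of q for one more unit of r.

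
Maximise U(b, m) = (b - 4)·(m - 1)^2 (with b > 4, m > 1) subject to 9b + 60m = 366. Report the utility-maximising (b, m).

MU_b = (m−1)^2, MU_m = 2·(b−4)·(m−1).
MRS = (1/2)·(m−1)/(b−4).
Tangency: set MRS = p_b/p_m = 9/60 = 0.15.
So (1/2)·(m − 1)/(b − 4) = 0.15, i.e. (m − 1) = 0.3·(b − 4).
Rewrite the budget in excess-of-subsistence terms: 9·(b − 4) + 60·(m − 1) = 366 − 9·4 − 60·1 = 270.
Substituting, 27·(b − 4) = 270, so b − 4 = 10 and b* = 14.
Then m − 1 = 0.3·10 = 3, so m* = 4.

b* = 14, m* = 4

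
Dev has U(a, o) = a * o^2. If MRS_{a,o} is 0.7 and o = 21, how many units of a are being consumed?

a = 15

MU_a = o^2 and MU_o = 2·a·o.
MRS = MU_a/MU_o = (1/2)·o/a.
Substitute o = 21: MRS = 10.5/a. Setting 10.5/a = 0.7 gives a = 10.5/0.7 = 15.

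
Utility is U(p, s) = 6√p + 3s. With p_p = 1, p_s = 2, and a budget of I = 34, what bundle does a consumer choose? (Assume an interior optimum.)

MU_p = 6/(2√p), MU_s = 3.
MRS = 6/(2√p) ÷ 3.
Tangency: set MRS = p_p/p_s = 1/2 = 0.5.
MRS depends only on p: 1/√p = 0.5 ⇒ √p = 1/0.5 = 2 ⇒ p* = 4.
From the budget, 2·s = 34 − 1·4 = 30, so s* = 15.

p* = 4, s* = 15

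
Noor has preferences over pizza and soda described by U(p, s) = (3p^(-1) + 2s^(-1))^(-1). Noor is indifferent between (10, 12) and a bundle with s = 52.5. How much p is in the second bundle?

U depends on (p, s) only through S = 3p^(-1) + 2s^(-1), so equal utility means equal S. At (10, 12): S = 7/15.
With s = 52.5: 2·52.5^(-1) = 4/105, so 3p^(-1) = 7/15 − 4/105 = 3/7, i.e. p^(-1) = 1/7.
Hence p = 1/(1/7) = 7.
Check: U(7, 52.5) = 2.1429.

p = 7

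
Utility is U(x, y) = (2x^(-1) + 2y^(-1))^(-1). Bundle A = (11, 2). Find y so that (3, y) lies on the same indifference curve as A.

U depends on (x, y) only through S = 2x^(-1) + 2y^(-1), so equal utility means equal S. At (11, 2): S = 13/11.
With x = 3: 2·3^(-1) = 2/3, so 2y^(-1) = 13/11 − 2/3 = 17/33, i.e. y^(-1) = 17/66.
Hence y = 1/(17/66) = 66/17.
Check: U(3, 66/17) = 0.8462.

y = 66/17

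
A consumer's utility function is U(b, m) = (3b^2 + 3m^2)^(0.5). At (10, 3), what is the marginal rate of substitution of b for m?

For CES with ρ = 2, MRS = (m/b)^(-1).
At (10, 3): MRS = 10/3.
The indifference curve has slope −10/3 at this bundle.

MRS = 10/3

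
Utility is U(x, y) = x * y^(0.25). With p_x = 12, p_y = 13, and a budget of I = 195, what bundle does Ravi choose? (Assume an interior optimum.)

MU_x = y^(0.25) and MU_y = 0.25·x·y^(-0.75).
MRS = MU_x/MU_y = (4)·y/x.
Tangency: set MRS = p_x/p_y = 12/13.
So (4)·y/x = 12/13, i.e. y = (3/13)·x.
Substitute into the budget 12·x + 13·y = 195: 15·x = 195, so x* = 13.
Then y* = (3/13)·13 = 3.

x* = 13, y* = 3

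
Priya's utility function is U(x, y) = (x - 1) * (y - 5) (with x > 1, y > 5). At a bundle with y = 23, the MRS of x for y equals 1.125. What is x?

MU_x = (y−5), MU_y = (x−1).
MRS = (y−5)/(x−1).
Substitute y = 23: MRS = 18/(x − 1). Setting this equal to 1.125 gives x − 1 = 18/1.125 = 16, so x = 17.

x = 17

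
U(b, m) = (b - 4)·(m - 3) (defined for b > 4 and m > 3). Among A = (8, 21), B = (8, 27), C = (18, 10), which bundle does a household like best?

Bundle C

Evaluate utility at each bundle:
U(A) = 72.
U(B) = 96.
U(C) = 98.
Highest utility is C, so C ≻ B ≻ A.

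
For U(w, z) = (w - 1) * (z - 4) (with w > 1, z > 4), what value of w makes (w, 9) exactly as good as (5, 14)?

w = 9

U(5, 14) = 40.
Set U(w, 9) = 40 and solve.
With z = 9: (9 − 4) = 5, so (w − 1) = 40/5 = 8.
So w = 1 + 8 = 9.
Check: U(9, 9) = 40.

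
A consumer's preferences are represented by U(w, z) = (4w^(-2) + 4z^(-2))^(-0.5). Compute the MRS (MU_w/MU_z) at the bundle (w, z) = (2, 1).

For CES with ρ = -2, MRS = (z/w)^3.
At (2, 1): MRS = 0.125.
So at (2, 1) the consumer would give up 0.125 units of z for one more unit of w.

MRS = 0.125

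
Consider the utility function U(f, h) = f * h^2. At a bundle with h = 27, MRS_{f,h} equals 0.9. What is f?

MU_f = h^2 and MU_h = 2·f·h.
MRS = MU_f/MU_h = (1/2)·h/f.
Substitute h = 27: MRS = 13.5/f. Setting 13.5/f = 0.9 gives f = 13.5/0.9 = 15.

f = 15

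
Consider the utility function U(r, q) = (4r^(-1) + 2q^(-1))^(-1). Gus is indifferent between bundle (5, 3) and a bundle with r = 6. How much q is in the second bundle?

U depends on (r, q) only through S = 4r^(-1) + 2q^(-1), so equal utility means equal S. At (5, 3): S = 22/15.
With r = 6: 4·6^(-1) = 2/3, so 2q^(-1) = 22/15 − 2/3 = 0.8, i.e. q^(-1) = 0.4.
Hence q = 1/0.4 = 2.5.
Check: U(6, 2.5) = 0.6818.

q = 2.5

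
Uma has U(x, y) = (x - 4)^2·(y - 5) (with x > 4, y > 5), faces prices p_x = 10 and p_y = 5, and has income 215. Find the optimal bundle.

MU_x = 2·(x−4)·(y−5), MU_y = (x−4)^2.
MRS = (2/1)·(y−5)/(x−4).
Tangency: set MRS = p_x/p_y = 10/5 = 2.
So (2/1)·(y − 5)/(x − 4) = 2, i.e. (y − 5) = (x − 4).
Rewrite the budget in excess-of-subsistence terms: 10·(x − 4) + 5·(y − 5) = 215 − 10·4 − 5·5 = 150.
Substituting, 15·(x − 4) = 150, so x − 4 = 10 and x* = 14.
Then y − 5 = 10, so y* = 15.

x* = 14, y* = 15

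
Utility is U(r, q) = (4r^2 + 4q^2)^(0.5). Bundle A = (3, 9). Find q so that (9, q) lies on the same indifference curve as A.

U depends on (r, q) only through S = 4r^2 + 4q^2, so equal utility means equal S. At (3, 9): S = 360.
With r = 9: 4·9^2 = 324, so 4q^2 = 360 − 324 = 36, i.e. q^2 = 9.
Hence q = √9 = 3.
Check: U(9, 3) = 18.9737.

q = 3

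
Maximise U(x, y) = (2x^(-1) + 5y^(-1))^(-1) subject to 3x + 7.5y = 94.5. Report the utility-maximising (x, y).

x* = 9, y* = 9

For CES with ρ = -1, MRS = (2/5)·(y/x)^2.
Tangency: set MRS = p_x/p_y = 3/7.5 = 0.4.
So (y/x)^2 = 1; taking the square root, y/x = 1, i.e. y = x.
Substitute into the budget 3·x + 7.5·y = 94.5: 10.5·x = 94.5, so x* = 9 and y* = 9.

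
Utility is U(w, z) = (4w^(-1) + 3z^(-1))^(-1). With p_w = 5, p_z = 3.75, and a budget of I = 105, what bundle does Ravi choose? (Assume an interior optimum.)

For CES with ρ = -1, MRS = (4/3)·(z/w)^2.
Tangency: set MRS = p_w/p_z = 5/3.75 = 4/3.
So (z/w)^2 = 1; taking the square root, z/w = 1, i.e. z = w.
Substitute into the budget 5·w + 3.75·z = 105: 8.75·w = 105, so w* = 12 and z* = 12.

w* = 12, z* = 12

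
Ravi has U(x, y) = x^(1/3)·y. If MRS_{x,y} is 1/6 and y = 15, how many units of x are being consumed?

MU_x = 1/3·x^(-2/3)·y and MU_y = x^(1/3).
MRS = MU_x/MU_y = (1/3)·y/x.
Substitute y = 15: MRS = 5/x. Setting 5/x = 1/6 gives x = 5/(1/6) = 30.

x = 30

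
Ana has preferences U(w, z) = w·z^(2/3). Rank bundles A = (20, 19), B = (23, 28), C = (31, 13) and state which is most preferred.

Bundle B

Evaluate utility at each bundle:
U(A) = 142.407.
U(B) = 212.080.
U(C) = 171.392.
Highest utility is B, so B ≻ C ≻ A.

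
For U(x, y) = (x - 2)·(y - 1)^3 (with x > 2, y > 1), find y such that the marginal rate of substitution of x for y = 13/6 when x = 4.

MU_x = (y−1)^3, MU_y = 3·(x−2)·(y−1)^2.
MRS = (1/3)·(y−1)/(x−2).
Substitute x = 4: MRS = (y − 1)/6. Setting this equal to 13/6 gives y − 1 = (13/6)·6 = 13, so y = 14.

y = 14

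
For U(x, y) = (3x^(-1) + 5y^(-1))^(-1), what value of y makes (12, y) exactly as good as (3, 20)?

U depends on (x, y) only through S = 3x^(-1) + 5y^(-1), so equal utility means equal S. At (3, 20): S = 1.25.
With x = 12: 3·12^(-1) = 0.25, so 5y^(-1) = 1.25 − 0.25 = 1, i.e. y^(-1) = 0.2.
Hence y = 1/0.2 = 5.
Check: U(12, 5) = 0.8.

y = 5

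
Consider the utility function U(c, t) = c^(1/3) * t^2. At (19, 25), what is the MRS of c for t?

MRS = 25/114

MU_c = 1/3·c^(-2/3)·t^2 and MU_t = 2·c^(1/3)·t.
MRS = MU_c/MU_t = (1/6)·t/c.
At (19, 25): MRS = 25/114.
The indifference curve has slope −25/114 at this bundle.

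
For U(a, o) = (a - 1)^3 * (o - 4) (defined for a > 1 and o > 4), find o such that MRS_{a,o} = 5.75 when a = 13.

o = 27

MU_a = 3·(a−1)^2·(o−4), MU_o = (a−1)^3.
MRS = (3/1)·(o−4)/(a−1).
Substitute a = 13: MRS = (o − 4)/4. Setting this equal to 5.75 gives o − 4 = 5.75·4 = 23, so o = 27.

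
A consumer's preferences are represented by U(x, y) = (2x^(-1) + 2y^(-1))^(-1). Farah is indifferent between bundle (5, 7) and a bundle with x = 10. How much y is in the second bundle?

y = 70/17

U depends on (x, y) only through S = 2x^(-1) + 2y^(-1), so equal utility means equal S. At (5, 7): S = 24/35.
With x = 10: 2·10^(-1) = 0.2, so 2y^(-1) = 24/35 − 0.2 = 17/35, i.e. y^(-1) = 17/70.
Hence y = 1/(17/70) = 70/17.
Check: U(10, 70/17) = 1.4583.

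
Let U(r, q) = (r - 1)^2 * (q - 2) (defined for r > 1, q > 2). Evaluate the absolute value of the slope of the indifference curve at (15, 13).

MU_r = 2·(r−1)·(q−2), MU_q = (r−1)^2.
MRS = (2/1)·(q−2)/(r−1).
At (15, 13): MRS = 11/7.
That is, one extra unit of r is worth 11/7 units of q at the margin.

MRS = 11/7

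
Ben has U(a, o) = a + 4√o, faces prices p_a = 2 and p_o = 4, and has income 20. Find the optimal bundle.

MU_a = 1, MU_o = 4/(2√o).
MRS = 1 ÷ (4/(2√o)).
Tangency: set MRS = p_a/p_o = 2/4 = 0.5.
MRS depends only on o: 0.5·√o = 0.5 ⇒ √o = 0.5/0.5 = 1 ⇒ o* = 1.
From the budget, 2·a = 20 − 4·1 = 16, so a* = 8.

a* = 8, o* = 1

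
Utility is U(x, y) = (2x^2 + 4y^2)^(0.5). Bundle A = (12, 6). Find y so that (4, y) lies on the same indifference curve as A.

y = 10

U depends on (x, y) only through S = 2x^2 + 4y^2, so equal utility means equal S. At (12, 6): S = 432.
With x = 4: 2·4^2 = 32, so 4y^2 = 432 − 32 = 400, i.e. y^2 = 100.
Hence y = √100 = 10.
Check: U(4, 10) = 20.7846.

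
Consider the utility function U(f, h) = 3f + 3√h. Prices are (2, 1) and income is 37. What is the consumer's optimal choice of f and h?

f* = 18, h* = 1

MU_f = 3, MU_h = 3/(2√h).
MRS = 3 ÷ (3/(2√h)).
Tangency: set MRS = p_f/p_h = 2/1 = 2.
MRS depends only on h: 2·√h = 2 ⇒ √h = 2/2 = 1 ⇒ h* = 1.
From the budget, 2·f = 37 − 1·1 = 36, so f* = 18.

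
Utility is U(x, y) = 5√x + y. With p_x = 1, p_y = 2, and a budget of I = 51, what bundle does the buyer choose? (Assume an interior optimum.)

MU_x = 5/(2√x), MU_y = 1.
MRS = 5/(2√x) ÷ 1.
Tangency: set MRS = p_x/p_y = 1/2 = 0.5.
MRS depends only on x: 2.5/√x = 0.5 ⇒ √x = 2.5/0.5 = 5 ⇒ x* = 25.
From the budget, 2·y = 51 − 1·25 = 26, so y* = 13.

x* = 25, y* = 13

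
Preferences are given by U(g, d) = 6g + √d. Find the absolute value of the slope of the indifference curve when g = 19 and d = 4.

MU_g = 6, MU_d = 1/(2√d).
MRS = 6 ÷ (1/(2√d)).
At (19, 4): MRS = 24.
That is, one extra unit of g is worth 24 units of d at the margin.

MRS = 24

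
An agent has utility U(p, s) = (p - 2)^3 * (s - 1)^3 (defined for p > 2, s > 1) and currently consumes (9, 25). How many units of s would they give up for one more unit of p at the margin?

MRS = 24/7

MU_p = 3·(p−2)^2·(s−1)^3, MU_s = 3·(p−2)^3·(s−1)^2.
MRS = (s−1)/(p−2).
At (9, 25): MRS = 24/7.
That is, one extra unit of p is worth 24/7 units of s at the margin.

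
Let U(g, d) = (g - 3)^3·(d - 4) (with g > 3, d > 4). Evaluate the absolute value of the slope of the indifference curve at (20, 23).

MRS = 57/17

MU_g = 3·(g−3)^2·(d−4), MU_d = (g−3)^3.
MRS = (3/1)·(d−4)/(g−3).
At (20, 23): MRS = 57/17.
The indifference curve has slope −57/17 at this bundle.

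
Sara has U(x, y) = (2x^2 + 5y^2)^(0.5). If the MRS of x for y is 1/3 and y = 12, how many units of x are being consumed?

For CES with ρ = 2, MRS = (2/5)·(y/x)^(-1).
Setting (2/5)·(12/x)^(-1) = 1/3 gives (12/x)^(-1) = 5/6, so 12/x = 1.2 and x = 10.

x = 10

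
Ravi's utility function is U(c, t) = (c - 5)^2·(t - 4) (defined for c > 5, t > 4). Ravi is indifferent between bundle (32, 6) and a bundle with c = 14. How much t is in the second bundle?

t = 22

U(32, 6) = 1458.
Set U(14, t) = 1458 and solve.
With c = 14: (14 − 5)^2 = 81, so (t − 4) = 1458/81 = 18.
So t = 4 + 18 = 22.
Check: U(14, 22) = 1458.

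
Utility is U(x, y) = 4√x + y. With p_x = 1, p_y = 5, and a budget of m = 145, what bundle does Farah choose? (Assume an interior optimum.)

x* = 100, y* = 9

MU_x = 4/(2√x), MU_y = 1.
MRS = 4/(2√x) ÷ 1.
Tangency: set MRS = p_x/p_y = 1/5 = 0.2.
MRS depends only on x: 2/√x = 0.2 ⇒ √x = 2/0.2 = 10 ⇒ x* = 100.
From the budget, 5·y = 145 − 1·100 = 45, so y* = 9.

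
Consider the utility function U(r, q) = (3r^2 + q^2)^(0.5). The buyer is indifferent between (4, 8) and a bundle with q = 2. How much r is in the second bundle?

r = 6

U depends on (r, q) only through S = 3r^2 + q^2, so equal utility means equal S. At (4, 8): S = 112.
With q = 2: 2^2 = 4, so 3r^2 = 112 − 4 = 108, i.e. r^2 = 36.
Hence r = √36 = 6.
Check: U(6, 2) = 10.583.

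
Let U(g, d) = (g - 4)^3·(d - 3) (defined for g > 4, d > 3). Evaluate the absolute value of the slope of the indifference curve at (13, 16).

MRS = 13/3

MU_g = 3·(g−4)^2·(d−3), MU_d = (g−4)^3.
MRS = (3/1)·(d−3)/(g−4).
At (13, 16): MRS = 13/3.
That is, one extra unit of g is worth 13/3 units of d at the margin.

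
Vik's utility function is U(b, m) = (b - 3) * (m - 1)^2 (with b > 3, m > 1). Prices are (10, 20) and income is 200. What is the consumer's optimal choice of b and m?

MU_b = (m−1)^2, MU_m = 2·(b−3)·(m−1).
MRS = (1/2)·(m−1)/(b−3).
Tangency: set MRS = p_b/p_m = 10/20 = 0.5.
So (1/2)·(m − 1)/(b − 3) = 0.5, i.e. (m − 1) = (b − 3).
Rewrite the budget in excess-of-subsistence terms: 10·(b − 3) + 20·(m − 1) = 200 − 10·3 − 20·1 = 150.
Substituting, 30·(b − 3) = 150, so b − 3 = 5 and b* = 8.
Then m − 1 = 5, so m* = 6.

b* = 8, m* = 6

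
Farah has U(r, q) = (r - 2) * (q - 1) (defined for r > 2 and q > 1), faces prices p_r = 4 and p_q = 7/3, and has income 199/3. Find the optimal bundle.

r* = 9, q* = 13

MU_r = (q−1), MU_q = (r−2).
MRS = (q−1)/(r−2).
Tangency: set MRS = p_r/p_q = 4/(7/3) = 12/7.
So (q − 1)/(r − 2) = 12/7, i.e. (q − 1) = (12/7)·(r − 2).
Rewrite the budget in excess-of-subsistence terms: 4·(r − 2) + (7/3)·(q − 1) = 199/3 − 4·2 − (7/3)·1 = 56.
Substituting, 8·(r − 2) = 56, so r − 2 = 7 and r* = 9.
Then q − 1 = (12/7)·7 = 12, so q* = 13.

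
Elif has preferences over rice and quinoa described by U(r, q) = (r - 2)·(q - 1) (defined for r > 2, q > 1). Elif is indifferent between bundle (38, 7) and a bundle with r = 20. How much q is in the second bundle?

q = 13

U(38, 7) = 216.
Set U(20, q) = 216 and solve.
With r = 20: (20 − 2) = 18, so (q − 1) = 216/18 = 12.
So q = 1 + 12 = 13.
Check: U(20, 13) = 216.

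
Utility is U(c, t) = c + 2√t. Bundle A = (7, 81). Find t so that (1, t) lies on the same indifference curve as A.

t = 144

U(7, 81) = 25.
Set U(1, t) = 25 and solve.
With c = 1: 2√t = 25 − 1 = 24, so √t = 12 and t = 144.
Check: U(1, 144) = 25.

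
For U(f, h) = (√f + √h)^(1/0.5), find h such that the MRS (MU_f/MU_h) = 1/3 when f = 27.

h = 3

For CES with ρ = 0.5, MRS = √(h/f).
Setting √(h/27) = 1/3 gives h/27 = 1/9 and h = 3.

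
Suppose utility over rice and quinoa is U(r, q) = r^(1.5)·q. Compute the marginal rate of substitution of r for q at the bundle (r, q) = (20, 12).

MRS = 0.9

MU_r = 1.5·√r·q and MU_q = r^(1.5).
MRS = MU_r/MU_q = (1.5)·q/r.
At (20, 12): MRS = 0.9.
That is, one extra unit of r is worth 0.9 units of q at the margin.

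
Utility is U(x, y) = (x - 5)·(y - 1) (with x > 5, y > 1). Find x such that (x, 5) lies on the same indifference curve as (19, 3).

U(19, 3) = 28.
Set U(x, 5) = 28 and solve.
With y = 5: (5 − 1) = 4, so (x − 5) = 28/4 = 7.
So x = 5 + 7 = 12.
Check: U(12, 5) = 28.

x = 12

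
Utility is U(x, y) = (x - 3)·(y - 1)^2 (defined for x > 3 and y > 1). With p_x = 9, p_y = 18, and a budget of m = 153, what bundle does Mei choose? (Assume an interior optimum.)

MU_x = (y−1)^2, MU_y = 2·(x−3)·(y−1).
MRS = (1/2)·(y−1)/(x−3).
Tangency: set MRS = p_x/p_y = 9/18 = 0.5.
So (1/2)·(y − 1)/(x − 3) = 0.5, i.e. (y − 1) = (x − 3).
Rewrite the budget in excess-of-subsistence terms: 9·(x − 3) + 18·(y − 1) = 153 − 9·3 − 18·1 = 108.
Substituting, 27·(x − 3) = 108, so x − 3 = 4 and x* = 7.
Then y − 1 = 4, so y* = 5.

x* = 7, y* = 5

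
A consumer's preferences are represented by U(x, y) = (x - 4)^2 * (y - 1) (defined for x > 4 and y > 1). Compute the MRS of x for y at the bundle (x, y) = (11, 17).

MU_x = 2·(x−4)·(y−1), MU_y = (x−4)^2.
MRS = (2/1)·(y−1)/(x−4).
At (11, 17): MRS = 32/7.
So at (11, 17) the consumer would give up 32/7 units of y for one more unit of x.

MRS = 32/7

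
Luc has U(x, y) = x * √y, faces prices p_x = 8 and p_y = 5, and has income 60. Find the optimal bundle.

x* = 5, y* = 4

MU_x = √y and MU_y = 0.5·x·y^(-0.5).
MRS = MU_x/MU_y = (2)·y/x.
Tangency: set MRS = p_x/p_y = 8/5 = 1.6.
So (2)·y/x = 1.6, i.e. y = 0.8·x.
Substitute into the budget 8·x + 5·y = 60: 12·x = 60, so x* = 5.
Then y* = 0.8·5 = 4.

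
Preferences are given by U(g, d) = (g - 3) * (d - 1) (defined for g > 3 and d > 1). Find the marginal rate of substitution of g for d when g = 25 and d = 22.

MU_g = (d−1), MU_d = (g−3).
MRS = (d−1)/(g−3).
At (25, 22): MRS = 21/22.
The indifference curve has slope −21/22 at this bundle.

MRS = 21/22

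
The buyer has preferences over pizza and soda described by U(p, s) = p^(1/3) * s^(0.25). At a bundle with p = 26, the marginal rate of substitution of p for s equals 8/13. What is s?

MU_p = 1/3·p^(-2/3)·s^(0.25) and MU_s = 0.25·p^(1/3)·s^(-0.75).
MRS = MU_p/MU_s = (4/3)·s/p.
Substitute p = 26: MRS = s/19.5. Setting s/19.5 = 8/13 gives s = (8/13)·19.5 = 12.

s = 12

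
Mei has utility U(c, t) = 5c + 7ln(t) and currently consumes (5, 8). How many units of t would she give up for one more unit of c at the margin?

MRS = 40/7

MU_c = 5, MU_t = 7/t.
MRS = 5 ÷ (7/t).
At (5, 8): MRS = 40/7.
That is, one extra unit of c is worth 40/7 units of t at the margin.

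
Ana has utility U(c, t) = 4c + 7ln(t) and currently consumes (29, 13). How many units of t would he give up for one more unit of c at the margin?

MRS = 52/7

MU_c = 4, MU_t = 7/t.
MRS = 4 ÷ (7/t).
At (29, 13): MRS = 52/7.
The indifference curve has slope −52/7 at this bundle.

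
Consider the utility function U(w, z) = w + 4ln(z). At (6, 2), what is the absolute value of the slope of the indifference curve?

MU_w = 1, MU_z = 4/z.
MRS = 1 ÷ (4/z).
At (6, 2): MRS = 0.5.
So at (6, 2) the consumer would give up 0.5 units of z for one more unit of w.

MRS = 0.5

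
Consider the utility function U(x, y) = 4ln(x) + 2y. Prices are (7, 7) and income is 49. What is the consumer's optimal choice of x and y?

x* = 2, y* = 5

MU_x = 4/x, MU_y = 2.
MRS = 4/x ÷ 2.
Tangency: set MRS = p_x/p_y = 7/7 = 1.
MRS depends only on x: 2/x = 1 ⇒ x* = 2/1 = 2.
From the budget, 7·y = 49 − 7·2 = 35, so y* = 5.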